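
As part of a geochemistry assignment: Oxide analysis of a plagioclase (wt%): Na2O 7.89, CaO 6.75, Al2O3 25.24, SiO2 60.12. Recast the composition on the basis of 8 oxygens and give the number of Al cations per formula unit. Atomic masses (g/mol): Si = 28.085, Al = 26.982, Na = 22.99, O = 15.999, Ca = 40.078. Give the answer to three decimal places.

1.324 Al apfu

Na2O (M=61.979): mol = 0.12730; Na = 0.25460, O = 0.12730.
CaO (M=56.077): mol = 0.12037; Ca = 0.12037, O = 0.12037.
Al2O3 (M=101.961): mol = 0.24755; Al = 0.49510, O = 0.74265.
SiO2 (M=60.083): mol = 1.00062; Si = 1.00062, O = 2.00124.
ΣO = 2.99156; factor = 8/ΣO = 2.67419.
Al apfu = 0.49510 × 2.67419 = 1.324.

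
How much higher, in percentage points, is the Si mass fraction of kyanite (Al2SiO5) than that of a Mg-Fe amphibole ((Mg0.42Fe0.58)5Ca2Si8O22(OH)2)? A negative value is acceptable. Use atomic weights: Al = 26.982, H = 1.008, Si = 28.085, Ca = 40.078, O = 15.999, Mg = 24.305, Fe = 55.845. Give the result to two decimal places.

-7.53 percentage points

Si in Al2SiO5: molar mass 162.044 g/mol; 1×28.085 = 28.085 g → 17.33 wt%.
Si in (Mg0.42Fe0.58)5Ca2Si8O22(OH)2: molar mass 903.819 g/mol; 8×28.085 = 224.680 g → 24.86 wt%.
Difference = 17.33 − 24.86 = -7.53 percentage points.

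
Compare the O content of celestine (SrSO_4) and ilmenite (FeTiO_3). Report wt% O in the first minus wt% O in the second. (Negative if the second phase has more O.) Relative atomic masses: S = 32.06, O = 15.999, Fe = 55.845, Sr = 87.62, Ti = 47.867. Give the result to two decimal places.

3.20 percentage points

M(SrSO_4) = 183.676 g/mol, so wt% O = 63.996/183.676 × 100 = 34.84%.
M(FeTiO_3) = 151.709 g/mol, so wt% O = 47.997/151.709 × 100 = 31.64%.
34.84 − 31.64 = 3.20 pp.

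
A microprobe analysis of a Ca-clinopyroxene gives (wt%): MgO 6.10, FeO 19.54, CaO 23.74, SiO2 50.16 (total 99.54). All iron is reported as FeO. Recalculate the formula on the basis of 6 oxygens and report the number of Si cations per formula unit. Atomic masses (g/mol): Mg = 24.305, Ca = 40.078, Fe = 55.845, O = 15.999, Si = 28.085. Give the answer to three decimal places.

1.991 Si apfu

MgO: 6.10/40.304 = 0.15135 mol → 0.15135 mol Mg, 0.15135 mol O.
FeO: 19.54/71.844 = 0.27198 mol → 0.27198 mol Fe, 0.27198 mol O.
CaO: 23.74/56.077 = 0.42335 mol → 0.42335 mol Ca, 0.42335 mol O.
SiO2: 50.16/60.083 = 0.83485 mol → 0.83485 mol Si, 1.66970 mol O.
Total oxygen = 2.51638 mol. Normalization factor = 6/2.51638 = 2.38438.
Si per 6 O = 0.83485 × 2.38438 = 1.991.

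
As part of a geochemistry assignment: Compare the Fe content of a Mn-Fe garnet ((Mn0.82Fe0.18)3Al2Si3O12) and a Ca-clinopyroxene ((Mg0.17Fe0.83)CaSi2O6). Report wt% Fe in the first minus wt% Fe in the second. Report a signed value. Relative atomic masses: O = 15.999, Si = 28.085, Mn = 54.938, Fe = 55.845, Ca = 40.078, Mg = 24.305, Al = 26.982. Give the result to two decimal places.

-13.01 percentage points

M((Mn0.82Fe0.18)3Al2Si3O12) = 495.511 g/mol, so wt% Fe = 30.156/495.511 × 100 = 6.09%.
M((Mg0.17Fe0.83)CaSi2O6) = 242.725 g/mol, so wt% Fe = 46.351/242.725 × 100 = 19.10%.
6.09 − 19.10 = -13.01 pp.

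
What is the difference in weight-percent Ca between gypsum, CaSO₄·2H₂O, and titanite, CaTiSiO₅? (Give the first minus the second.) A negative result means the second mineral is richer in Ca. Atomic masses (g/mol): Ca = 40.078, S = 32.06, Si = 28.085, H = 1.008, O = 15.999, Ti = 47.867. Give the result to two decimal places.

M(CaSO₄·2H₂O) = 172.164 g/mol, so wt% Ca = 40.078/172.164 × 100 = 23.28%.
M(CaTiSiO₅) = 196.025 g/mol, so wt% Ca = 40.078/196.025 × 100 = 20.45%.
23.28 − 20.45 = 2.83 pp.

2.83 percentage points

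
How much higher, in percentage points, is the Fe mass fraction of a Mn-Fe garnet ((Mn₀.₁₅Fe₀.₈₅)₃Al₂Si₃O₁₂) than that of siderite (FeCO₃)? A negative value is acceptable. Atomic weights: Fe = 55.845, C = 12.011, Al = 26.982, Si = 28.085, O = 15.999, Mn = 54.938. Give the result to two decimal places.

First mineral: 142.405 g Fe in 497.334 g formula = 28.63 wt% Fe.
Second mineral: 55.845 g Fe in 115.853 g formula = 48.20 wt% Fe.
28.63% − 48.20% gives a difference of -19.57 percentage points.

-19.57 percentage points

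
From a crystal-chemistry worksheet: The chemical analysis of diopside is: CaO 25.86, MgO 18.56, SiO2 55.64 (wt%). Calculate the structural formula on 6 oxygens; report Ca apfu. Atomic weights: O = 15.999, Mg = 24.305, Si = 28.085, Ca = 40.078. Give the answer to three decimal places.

CaO: 25.86/56.077 = 0.46115 mol → 0.46115 mol Ca, 0.46115 mol O.
MgO: 18.56/40.304 = 0.46050 mol → 0.46050 mol Mg, 0.46050 mol O.
SiO2: 55.64/60.083 = 0.92605 mol → 0.92605 mol Si, 1.85210 mol O.
Total oxygen = 2.77375 mol. Normalization factor = 6/2.77375 = 2.16314.
Ca per 6 O = 0.46115 × 2.16314 = 0.998.

0.998 Ca apfu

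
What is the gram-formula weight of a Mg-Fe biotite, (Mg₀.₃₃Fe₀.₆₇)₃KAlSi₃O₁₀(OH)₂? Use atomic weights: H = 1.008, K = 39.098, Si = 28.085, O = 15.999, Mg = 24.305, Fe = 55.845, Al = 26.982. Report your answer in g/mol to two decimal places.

M = 0.99(24.305) + 2.01(55.845) + 1(39.098) + 1(26.982) + 3(28.085) + 12(15.999) + 2(1.008)

480.65 g/mol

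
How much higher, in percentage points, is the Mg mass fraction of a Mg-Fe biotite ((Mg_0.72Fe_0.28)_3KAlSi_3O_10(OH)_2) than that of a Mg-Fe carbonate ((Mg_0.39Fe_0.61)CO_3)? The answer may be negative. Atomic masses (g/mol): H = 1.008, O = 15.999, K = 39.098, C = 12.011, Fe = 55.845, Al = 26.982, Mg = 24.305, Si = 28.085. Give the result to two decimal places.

2.68 percentage points

Mg in (Mg_0.72Fe_0.28)_3KAlSi_3O_10(OH)_2: molar mass 443.748 g/mol; 2.16×24.305 = 52.499 g → 11.83 wt%.
Mg in (Mg_0.39Fe_0.61)CO_3: molar mass 103.552 g/mol; 0.39×24.305 = 9.479 g → 9.15 wt%.
Difference = 11.83 − 9.15 = 2.68 percentage points.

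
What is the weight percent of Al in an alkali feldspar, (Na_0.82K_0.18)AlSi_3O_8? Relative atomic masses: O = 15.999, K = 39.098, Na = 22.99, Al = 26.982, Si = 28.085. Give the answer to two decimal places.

Formula mass = 0.82×22.99 + 0.18×39.098 + 1×26.982 + 3×28.085 + 8×15.999 = 265.118 g/mol, of which 26.982 g is Al.
So Al makes up 26.982/265.118 = 0.1018 of the mass, i.e. 10.18%.

10.18 mass %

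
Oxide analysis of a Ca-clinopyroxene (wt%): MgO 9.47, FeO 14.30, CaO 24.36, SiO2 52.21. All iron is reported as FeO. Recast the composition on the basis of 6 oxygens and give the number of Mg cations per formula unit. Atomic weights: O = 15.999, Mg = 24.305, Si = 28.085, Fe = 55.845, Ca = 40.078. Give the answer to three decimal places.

9.47 wt% MgO ÷ 40.304 g/mol = 0.23496 mol, giving 0.23496 Mg and 0.23496 O.
14.30 wt% FeO ÷ 71.844 g/mol = 0.19904 mol, giving 0.19904 Fe and 0.19904 O.
24.36 wt% CaO ÷ 56.077 g/mol = 0.43440 mol, giving 0.43440 Ca and 0.43440 O.
52.21 wt% SiO2 ÷ 60.083 g/mol = 0.86896 mol, giving 0.86896 Si and 1.73792 O.
Oxygen sums to 2.60632; scaling by 6/2.60632 = 2.30210 puts the formula on 6 O.
Mg: 0.23496 × 2.30210 = 0.541 atoms per formula unit.

0.541 Mg apfu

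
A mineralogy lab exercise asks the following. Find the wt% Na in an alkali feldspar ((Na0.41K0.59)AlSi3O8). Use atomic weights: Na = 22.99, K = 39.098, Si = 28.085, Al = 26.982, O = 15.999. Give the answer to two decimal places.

3.47 wt%

M((Na0.41K0.59)AlSi3O8) = 271.723 g/mol.
Na contributes 0.41 × 22.99 = 9.426 g per mole.
9.426/271.723 = 0.0347 → 3.47%.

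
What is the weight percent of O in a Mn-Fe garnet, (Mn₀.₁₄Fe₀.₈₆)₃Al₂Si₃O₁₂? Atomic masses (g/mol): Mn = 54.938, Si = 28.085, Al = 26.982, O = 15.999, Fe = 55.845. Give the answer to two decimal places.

Molar mass of (Mn₀.₁₄Fe₀.₈₆)₃Al₂Si₃O₁₂: 0.42*54.938 + 2.58*55.845 + 2*26.982 + 3*28.085 + 12*15.999 = 497.361 g/mol.
Mass of O per formula unit: 12 × 15.999 = 191.988 g.
Weight fraction O = 191.988 / 497.361 = 0.3860.

38.60 mass %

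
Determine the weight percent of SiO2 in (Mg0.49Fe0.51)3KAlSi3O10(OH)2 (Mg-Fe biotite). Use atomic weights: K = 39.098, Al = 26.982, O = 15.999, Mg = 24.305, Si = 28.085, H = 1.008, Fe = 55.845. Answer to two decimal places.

M((Mg0.49Fe0.51)3KAlSi3O10(OH)2) = 465.510 g/mol; M(SiO2) = 60.083 g/mol.
Moles SiO2 per formula unit = 3 Si ÷ 1 = 3.0000.
SiO2 fraction = (3.0000 × 60.083) / 465.510 = 180.249/465.510 = 0.3872.

38.72 wt%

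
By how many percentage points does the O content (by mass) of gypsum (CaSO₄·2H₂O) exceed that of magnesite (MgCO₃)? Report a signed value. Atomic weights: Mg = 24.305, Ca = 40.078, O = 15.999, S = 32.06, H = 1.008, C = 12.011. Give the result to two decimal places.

-1.17 percentage points

M(CaSO₄·2H₂O) = 172.164 g/mol, so wt% O = 95.994/172.164 × 100 = 55.76%.
M(MgCO₃) = 84.313 g/mol, so wt% O = 47.997/84.313 × 100 = 56.93%.
55.76 − 56.93 = -1.17 pp.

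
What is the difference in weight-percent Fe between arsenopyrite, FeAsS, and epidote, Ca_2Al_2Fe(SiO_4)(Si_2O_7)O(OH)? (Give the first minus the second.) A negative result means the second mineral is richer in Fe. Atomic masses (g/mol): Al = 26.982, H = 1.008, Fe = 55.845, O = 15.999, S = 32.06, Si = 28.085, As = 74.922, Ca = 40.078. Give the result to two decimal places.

22.74 percentage points

First mineral: 55.845 g Fe in 162.827 g formula = 34.30 wt% Fe.
Second mineral: 55.845 g Fe in 483.215 g formula = 11.56 wt% Fe.
34.30% − 11.56% gives a difference of 22.74 percentage points.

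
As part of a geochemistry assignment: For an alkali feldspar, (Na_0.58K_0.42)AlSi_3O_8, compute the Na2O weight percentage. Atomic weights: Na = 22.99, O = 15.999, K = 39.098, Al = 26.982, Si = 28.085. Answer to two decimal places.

6.68 wt%

Molar mass of (Na_0.58K_0.42)AlSi_3O_8 = 0.58·22.99 + 0.42·39.098 + 1·26.982 + 3·28.085 + 8·15.999 = 268.984 g/mol.
Each formula unit contains 0.58 Na, equivalent to 0.58/2 = 0.2900 mol Na2O.
M(Na2O) = 2×22.99 + 1×15.999 = 61.979 g/mol.
Mass of Na2O per formula unit = 0.2900 × 61.979 = 17.974 g.
Na2O wt% = 17.974 / 268.984 × 100 = 6.68%.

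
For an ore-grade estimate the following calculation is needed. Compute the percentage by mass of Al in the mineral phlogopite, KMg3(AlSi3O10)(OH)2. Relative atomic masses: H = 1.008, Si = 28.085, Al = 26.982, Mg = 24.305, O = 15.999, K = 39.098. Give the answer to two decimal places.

6.47 wt%

Formula mass = 1·39.098 + 3·24.305 + 1·26.982 + 3·28.085 + 12·15.999 + 2·1.008 = 417.254 g/mol, of which 26.982 g is Al.
So Al makes up 26.982/417.254 = 0.0647 of the mass, i.e. 6.47%.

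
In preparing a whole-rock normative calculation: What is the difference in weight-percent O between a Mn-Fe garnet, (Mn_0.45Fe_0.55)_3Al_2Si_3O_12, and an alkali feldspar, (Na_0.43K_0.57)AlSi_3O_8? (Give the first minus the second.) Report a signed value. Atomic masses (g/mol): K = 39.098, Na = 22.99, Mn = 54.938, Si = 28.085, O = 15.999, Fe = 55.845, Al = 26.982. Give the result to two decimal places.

-8.49 percentage points

M((Mn_0.45Fe_0.55)_3Al_2Si_3O_12) = 496.518 g/mol, so wt% O = 191.988/496.518 × 100 = 38.67%.
M((Na_0.43K_0.57)AlSi_3O_8) = 271.401 g/mol, so wt% O = 127.992/271.401 × 100 = 47.16%.
38.67 − 47.16 = -8.49 pp.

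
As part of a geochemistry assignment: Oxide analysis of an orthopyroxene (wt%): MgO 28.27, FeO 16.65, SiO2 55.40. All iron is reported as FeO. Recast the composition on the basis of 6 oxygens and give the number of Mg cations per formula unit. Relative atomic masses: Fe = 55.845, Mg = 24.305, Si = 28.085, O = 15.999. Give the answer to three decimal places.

1.515 Mg apfu

28.27 wt% MgO ÷ 40.304 g/mol = 0.70142 mol, giving 0.70142 Mg and 0.70142 O.
16.65 wt% FeO ÷ 71.844 g/mol = 0.23175 mol, giving 0.23175 Fe and 0.23175 O.
55.40 wt% SiO2 ÷ 60.083 g/mol = 0.92206 mol, giving 0.92206 Si and 1.84412 O.
Oxygen sums to 2.77729; scaling by 6/2.77729 = 2.16038 puts the formula on 6 O.
Mg: 0.70142 × 2.16038 = 1.515 atoms per formula unit.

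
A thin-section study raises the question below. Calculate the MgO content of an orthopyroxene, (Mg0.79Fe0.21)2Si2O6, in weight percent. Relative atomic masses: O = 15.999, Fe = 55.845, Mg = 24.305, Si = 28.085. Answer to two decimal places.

29.75 wt%

M((Mg0.79Fe0.21)2Si2O6) = 214.021 g/mol; M(MgO) = 40.304 g/mol.
Moles MgO per formula unit = 1.58 Mg ÷ 1 = 1.5800.
MgO fraction = (1.5800 × 40.304) / 214.021 = 63.680/214.021 = 0.2975.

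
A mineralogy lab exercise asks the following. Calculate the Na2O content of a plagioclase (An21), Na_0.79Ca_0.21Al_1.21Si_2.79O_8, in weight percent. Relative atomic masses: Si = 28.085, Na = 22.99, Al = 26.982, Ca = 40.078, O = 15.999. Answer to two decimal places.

9.22 wt%

Formula mass = 265.576 g/mol.
0.79 Na → 0.3950 mol Na2O per formula unit; M(Na2O) = 61.979, so Na2O mass = 24.482 g.
24.482/265.576 × 100 = 9.22 wt%.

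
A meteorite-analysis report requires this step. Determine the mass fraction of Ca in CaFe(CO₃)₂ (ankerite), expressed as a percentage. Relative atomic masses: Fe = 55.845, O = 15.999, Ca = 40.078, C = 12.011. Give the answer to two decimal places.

Molar mass of CaFe(CO₃)₂: 1×40.078 + 1×55.845 + 2×12.011 + 6×15.999 = 215.939 g/mol.
Mass of Ca per formula unit: 1 × 40.078 = 40.078 g.
Weight fraction Ca = 40.078 / 215.939 = 0.1856.

18.56 wt%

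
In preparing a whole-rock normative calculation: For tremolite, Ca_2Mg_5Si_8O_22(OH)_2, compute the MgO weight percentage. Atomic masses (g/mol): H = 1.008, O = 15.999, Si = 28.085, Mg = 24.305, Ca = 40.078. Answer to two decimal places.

24.81 wt%

M(Ca_2Mg_5Si_8O_22(OH)_2) = 812.353 g/mol; M(MgO) = 40.304 g/mol.
Moles MgO per formula unit = 5 Mg ÷ 1 = 5.0000.
MgO fraction = (5.0000 × 40.304) / 812.353 = 201.520/812.353 = 0.2481.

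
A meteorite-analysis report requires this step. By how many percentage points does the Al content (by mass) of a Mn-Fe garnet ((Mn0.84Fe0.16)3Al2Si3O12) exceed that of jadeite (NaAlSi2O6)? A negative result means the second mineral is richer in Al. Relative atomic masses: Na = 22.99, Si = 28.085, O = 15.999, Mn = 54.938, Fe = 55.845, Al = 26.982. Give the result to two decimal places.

Al in (Mn0.84Fe0.16)3Al2Si3O12: molar mass 495.456 g/mol; 2×26.982 = 53.964 g → 10.89 wt%.
Al in NaAlSi2O6: molar mass 202.136 g/mol; 1×26.982 = 26.982 g → 13.35 wt%.
Difference = 10.89 − 13.35 = -2.46 percentage points.

-2.46 percentage points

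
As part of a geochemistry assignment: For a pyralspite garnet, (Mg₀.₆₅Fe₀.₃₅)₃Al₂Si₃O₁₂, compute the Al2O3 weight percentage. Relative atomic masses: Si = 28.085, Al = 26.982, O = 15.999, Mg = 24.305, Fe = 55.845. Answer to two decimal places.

23.37 wt%

Molar mass of (Mg₀.₆₅Fe₀.₃₅)₃Al₂Si₃O₁₂ = 1.95×24.305 + 1.05×55.845 + 2×26.982 + 3×28.085 + 12×15.999 = 436.239 g/mol.
Each formula unit contains 2 Al, equivalent to 2/2 = 1.0000 mol Al2O3.
M(Al2O3) = 2×26.982 + 3×15.999 = 101.961 g/mol.
Mass of Al2O3 per formula unit = 1.0000 × 101.961 = 101.961 g.
Al2O3 wt% = 101.961 / 436.239 × 100 = 23.37%.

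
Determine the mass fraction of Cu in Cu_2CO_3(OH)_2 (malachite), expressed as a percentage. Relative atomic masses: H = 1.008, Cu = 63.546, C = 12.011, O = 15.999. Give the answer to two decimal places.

Formula mass = 2×63.546 + 1×12.011 + 5×15.999 + 2×1.008 = 221.114 g/mol, of which 127.092 g is Cu.
So Cu makes up 127.092/221.114 = 0.5748 of the mass, i.e. 57.48%.

57.48 mass %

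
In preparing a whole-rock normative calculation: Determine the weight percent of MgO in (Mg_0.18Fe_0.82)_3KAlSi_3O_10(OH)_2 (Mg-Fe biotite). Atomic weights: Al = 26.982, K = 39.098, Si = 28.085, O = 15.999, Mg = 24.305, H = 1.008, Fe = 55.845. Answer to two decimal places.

Formula mass = 494.842 g/mol.
0.54 Mg → 0.5400 mol MgO per formula unit; M(MgO) = 40.304, so MgO mass = 21.764 g.
21.764/494.842 × 100 = 4.40 wt%.

4.40 wt%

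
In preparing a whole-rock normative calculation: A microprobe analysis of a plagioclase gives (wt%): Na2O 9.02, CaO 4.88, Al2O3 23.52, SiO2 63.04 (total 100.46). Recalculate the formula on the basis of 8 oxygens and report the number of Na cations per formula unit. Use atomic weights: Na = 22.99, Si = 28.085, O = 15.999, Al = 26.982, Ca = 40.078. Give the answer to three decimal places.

Na2O: 9.02/61.979 = 0.14553 mol → 0.29106 mol Na, 0.14553 mol O.
CaO: 4.88/56.077 = 0.08702 mol → 0.08702 mol Ca, 0.08702 mol O.
Al2O3: 23.52/101.961 = 0.23068 mol → 0.46136 mol Al, 0.69204 mol O.
SiO2: 63.04/60.083 = 1.04922 mol → 1.04922 mol Si, 2.09844 mol O.
Total oxygen = 3.02303 mol. Normalization factor = 8/3.02303 = 2.64635.
Na per 8 O = 0.29106 × 2.64635 = 0.770.

0.770 Na apfu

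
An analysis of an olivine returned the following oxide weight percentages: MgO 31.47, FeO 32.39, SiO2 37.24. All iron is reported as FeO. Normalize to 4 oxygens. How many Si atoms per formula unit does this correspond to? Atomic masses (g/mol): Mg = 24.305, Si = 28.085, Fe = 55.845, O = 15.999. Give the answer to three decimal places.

1.003 Si apfu

MgO: 31.47/40.304 = 0.78082 mol → 0.78082 mol Mg, 0.78082 mol O.
FeO: 32.39/71.844 = 0.45084 mol → 0.45084 mol Fe, 0.45084 mol O.
SiO2: 37.24/60.083 = 0.61981 mol → 0.61981 mol Si, 1.23962 mol O.
Total oxygen = 2.47128 mol. Normalization factor = 4/2.47128 = 1.61859.
Si per 4 O = 0.61981 × 1.61859 = 1.003.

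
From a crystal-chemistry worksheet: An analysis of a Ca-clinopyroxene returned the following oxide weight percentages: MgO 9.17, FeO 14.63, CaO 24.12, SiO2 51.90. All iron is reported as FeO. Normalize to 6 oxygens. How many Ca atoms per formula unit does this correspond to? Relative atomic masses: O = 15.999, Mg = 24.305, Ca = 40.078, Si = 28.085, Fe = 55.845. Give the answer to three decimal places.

MgO (M=40.304): mol = 0.22752; Mg = 0.22752, O = 0.22752.
FeO (M=71.844): mol = 0.20364; Fe = 0.20364, O = 0.20364.
CaO (M=56.077): mol = 0.43012; Ca = 0.43012, O = 0.43012.
SiO2 (M=60.083): mol = 0.86381; Si = 0.86381, O = 1.72762.
ΣO = 2.58890; factor = 6/ΣO = 2.31759.
Ca apfu = 0.43012 × 2.31759 = 0.997.

0.997 Ca apfu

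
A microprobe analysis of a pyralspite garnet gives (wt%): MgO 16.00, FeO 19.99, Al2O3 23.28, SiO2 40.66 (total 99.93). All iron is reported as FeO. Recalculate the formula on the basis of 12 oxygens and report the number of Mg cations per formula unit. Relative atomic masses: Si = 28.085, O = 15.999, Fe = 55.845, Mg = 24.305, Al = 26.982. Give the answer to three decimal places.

1.755 Mg apfu

16.00 wt% MgO ÷ 40.304 g/mol = 0.39698 mol, giving 0.39698 Mg and 0.39698 O.
19.99 wt% FeO ÷ 71.844 g/mol = 0.27824 mol, giving 0.27824 Fe and 0.27824 O.
23.28 wt% Al2O3 ÷ 101.961 g/mol = 0.22832 mol, giving 0.45664 Al and 0.68496 O.
40.66 wt% SiO2 ÷ 60.083 g/mol = 0.67673 mol, giving 0.67673 Si and 1.35346 O.
Oxygen sums to 2.71364; scaling by 12/2.71364 = 4.42210 puts the formula on 12 O.
Mg: 0.39698 × 4.42210 = 1.755 atoms per formula unit.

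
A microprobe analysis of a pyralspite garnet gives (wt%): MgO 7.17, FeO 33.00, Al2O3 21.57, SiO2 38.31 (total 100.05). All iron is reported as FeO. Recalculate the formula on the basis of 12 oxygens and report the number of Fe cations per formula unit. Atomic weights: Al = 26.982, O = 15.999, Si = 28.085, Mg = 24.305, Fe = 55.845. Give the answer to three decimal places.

7.17 wt% MgO ÷ 40.304 g/mol = 0.17790 mol, giving 0.17790 Mg and 0.17790 O.
33.00 wt% FeO ÷ 71.844 g/mol = 0.45933 mol, giving 0.45933 Fe and 0.45933 O.
21.57 wt% Al2O3 ÷ 101.961 g/mol = 0.21155 mol, giving 0.42310 Al and 0.63465 O.
38.31 wt% SiO2 ÷ 60.083 g/mol = 0.63762 mol, giving 0.63762 Si and 1.27524 O.
Oxygen sums to 2.54712; scaling by 12/2.54712 = 4.71120 puts the formula on 12 O.
Fe: 0.45933 × 4.71120 = 2.164 atoms per formula unit.

2.164 Fe apfu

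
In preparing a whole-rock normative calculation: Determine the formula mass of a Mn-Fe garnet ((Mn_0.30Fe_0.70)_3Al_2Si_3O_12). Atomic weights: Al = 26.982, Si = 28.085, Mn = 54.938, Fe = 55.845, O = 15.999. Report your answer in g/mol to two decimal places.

The formula mass is the sum 0.90*54.938 + 2.10*55.845 + 2*26.982 + 3*28.085 + 12*15.999.

496.93 g/mol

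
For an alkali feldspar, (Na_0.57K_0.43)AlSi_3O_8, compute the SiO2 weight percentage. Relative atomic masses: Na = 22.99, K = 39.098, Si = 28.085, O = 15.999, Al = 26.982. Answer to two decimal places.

66.97 wt%

Molar mass of (Na_0.57K_0.43)AlSi_3O_8 = 0.57*22.99 + 0.43*39.098 + 1*26.982 + 3*28.085 + 8*15.999 = 269.145 g/mol.
Each formula unit contains 3 Si, equivalent to 3/1 = 3.0000 mol SiO2.
M(SiO2) = 1×28.085 + 2×15.999 = 60.083 g/mol.
Mass of SiO2 per formula unit = 3.0000 × 60.083 = 180.249 g.
SiO2 wt% = 180.249 / 269.145 × 100 = 66.97%.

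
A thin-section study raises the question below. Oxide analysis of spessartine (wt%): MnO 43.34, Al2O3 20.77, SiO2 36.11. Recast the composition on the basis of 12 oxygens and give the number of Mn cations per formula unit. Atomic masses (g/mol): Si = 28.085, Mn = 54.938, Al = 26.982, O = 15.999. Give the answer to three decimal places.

MnO: 43.34/70.937 = 0.61096 mol → 0.61096 mol Mn, 0.61096 mol O.
Al2O3: 20.77/101.961 = 0.20371 mol → 0.40742 mol Al, 0.61113 mol O.
SiO2: 36.11/60.083 = 0.60100 mol → 0.60100 mol Si, 1.20200 mol O.
Total oxygen = 2.42409 mol. Normalization factor = 12/2.42409 = 4.95031.
Mn per 12 O = 0.61096 × 4.95031 = 3.024.

3.024 Mn apfu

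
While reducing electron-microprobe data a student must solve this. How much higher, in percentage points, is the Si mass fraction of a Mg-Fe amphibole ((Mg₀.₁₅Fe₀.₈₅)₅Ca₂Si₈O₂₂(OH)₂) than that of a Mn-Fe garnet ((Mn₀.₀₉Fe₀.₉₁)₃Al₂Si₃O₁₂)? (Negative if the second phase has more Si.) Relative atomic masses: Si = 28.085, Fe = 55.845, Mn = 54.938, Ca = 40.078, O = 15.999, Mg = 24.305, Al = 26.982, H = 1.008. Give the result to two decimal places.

6.80 percentage points

First mineral: 224.680 g Si in 946.398 g formula = 23.74 wt% Si.
Second mineral: 84.255 g Si in 497.497 g formula = 16.94 wt% Si.
23.74% − 16.94% gives a difference of 6.80 percentage points.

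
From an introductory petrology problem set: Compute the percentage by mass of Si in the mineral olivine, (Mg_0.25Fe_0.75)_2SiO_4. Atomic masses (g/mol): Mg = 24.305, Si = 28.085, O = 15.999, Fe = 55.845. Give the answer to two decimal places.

Molar mass of (Mg_0.25Fe_0.75)_2SiO_4: 0.50·24.305 + 1.50·55.845 + 1·28.085 + 4·15.999 = 188.001 g/mol.
Mass of Si per formula unit: 1 × 28.085 = 28.085 g.
Weight fraction Si = 28.085 / 188.001 = 0.1494.

14.94 mass %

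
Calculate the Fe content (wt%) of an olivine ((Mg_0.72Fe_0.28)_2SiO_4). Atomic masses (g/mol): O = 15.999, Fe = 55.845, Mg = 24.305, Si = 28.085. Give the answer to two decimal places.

19.75 wt%

Formula mass = 1.44*24.305 + 0.56*55.845 + 1*28.085 + 4*15.999 = 158.353 g/mol, of which 31.273 g is Fe.
So Fe makes up 31.273/158.353 = 0.1975 of the mass, i.e. 19.75%.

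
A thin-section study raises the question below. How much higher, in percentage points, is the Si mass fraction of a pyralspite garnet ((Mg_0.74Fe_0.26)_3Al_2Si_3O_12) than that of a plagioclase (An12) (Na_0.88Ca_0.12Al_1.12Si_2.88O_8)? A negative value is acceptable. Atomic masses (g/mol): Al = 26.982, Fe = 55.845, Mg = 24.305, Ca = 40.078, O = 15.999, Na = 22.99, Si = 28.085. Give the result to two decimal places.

M((Mg_0.74Fe_0.26)_3Al_2Si_3O_12) = 427.723 g/mol, so wt% Si = 84.255/427.723 × 100 = 19.70%.
M(Na_0.88Ca_0.12Al_1.12Si_2.88O_8) = 264.137 g/mol, so wt% Si = 80.885/264.137 × 100 = 30.62%.
19.70 − 30.62 = -10.92 pp.

-10.92 percentage points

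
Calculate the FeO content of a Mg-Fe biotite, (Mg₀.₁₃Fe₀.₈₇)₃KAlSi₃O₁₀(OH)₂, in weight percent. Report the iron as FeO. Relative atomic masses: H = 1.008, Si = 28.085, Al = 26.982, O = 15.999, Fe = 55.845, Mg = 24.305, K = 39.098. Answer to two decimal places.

M((Mg₀.₁₃Fe₀.₈₇)₃KAlSi₃O₁₀(OH)₂) = 499.573 g/mol; M(FeO) = 71.844 g/mol.
Moles FeO per formula unit = 2.61 Fe ÷ 1 = 2.6100.
FeO fraction = (2.6100 × 71.844) / 499.573 = 187.513/499.573 = 0.3753.

37.53 wt%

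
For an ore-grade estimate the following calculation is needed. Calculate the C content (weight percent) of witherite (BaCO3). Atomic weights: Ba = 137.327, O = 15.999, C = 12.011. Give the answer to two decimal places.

M(BaCO3) = 197.335 g/mol.
C contributes 1 × 12.011 = 12.011 g per mole.
12.011/197.335 = 0.0609 → 6.09%.

6.09 weight percent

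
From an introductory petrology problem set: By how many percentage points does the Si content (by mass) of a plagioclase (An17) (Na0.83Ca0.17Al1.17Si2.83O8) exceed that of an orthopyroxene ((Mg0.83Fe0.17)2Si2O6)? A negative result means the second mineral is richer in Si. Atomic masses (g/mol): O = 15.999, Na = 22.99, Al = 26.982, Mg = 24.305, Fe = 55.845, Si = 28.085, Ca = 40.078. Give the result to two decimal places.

3.44 percentage points

Si in Na0.83Ca0.17Al1.17Si2.83O8: molar mass 264.936 g/mol; 2.83×28.085 = 79.481 g → 30.00 wt%.
Si in (Mg0.83Fe0.17)2Si2O6: molar mass 211.498 g/mol; 2×28.085 = 56.170 g → 26.56 wt%.
Difference = 30.00 − 26.56 = 3.44 percentage points.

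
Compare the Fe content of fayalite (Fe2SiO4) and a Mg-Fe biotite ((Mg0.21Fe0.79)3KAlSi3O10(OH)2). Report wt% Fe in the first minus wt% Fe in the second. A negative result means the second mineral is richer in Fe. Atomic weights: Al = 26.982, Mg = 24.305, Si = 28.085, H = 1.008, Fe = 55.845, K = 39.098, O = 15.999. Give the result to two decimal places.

M(Fe2SiO4) = 203.771 g/mol, so wt% Fe = 111.690/203.771 × 100 = 54.81%.
M((Mg0.21Fe0.79)3KAlSi3O10(OH)2) = 492.004 g/mol, so wt% Fe = 132.353/492.004 × 100 = 26.90%.
54.81 − 26.90 = 27.91 pp.

27.91 percentage points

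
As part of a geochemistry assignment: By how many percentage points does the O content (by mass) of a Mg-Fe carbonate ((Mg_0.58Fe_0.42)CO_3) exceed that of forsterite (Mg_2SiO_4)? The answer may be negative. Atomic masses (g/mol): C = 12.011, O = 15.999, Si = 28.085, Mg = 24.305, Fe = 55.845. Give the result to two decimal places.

O in (Mg_0.58Fe_0.42)CO_3: molar mass 97.560 g/mol; 3×15.999 = 47.997 g → 49.20 wt%.
O in Mg_2SiO_4: molar mass 140.691 g/mol; 4×15.999 = 63.996 g → 45.49 wt%.
Difference = 49.20 − 45.49 = 3.71 percentage points.

3.71 percentage points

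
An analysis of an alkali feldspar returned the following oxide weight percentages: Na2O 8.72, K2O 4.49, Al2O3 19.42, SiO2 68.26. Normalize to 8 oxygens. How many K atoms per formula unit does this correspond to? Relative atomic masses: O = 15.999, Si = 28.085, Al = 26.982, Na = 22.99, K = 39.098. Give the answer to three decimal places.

Na2O (M=61.979): mol = 0.14069; Na = 0.28138, O = 0.14069.
K2O (M=94.195): mol = 0.04767; K = 0.09534, O = 0.04767.
Al2O3 (M=101.961): mol = 0.19046; Al = 0.38092, O = 0.57138.
SiO2 (M=60.083): mol = 1.13610; Si = 1.13610, O = 2.27220.
ΣO = 3.03194; factor = 8/ΣO = 2.63857.
K apfu = 0.09534 × 2.63857 = 0.252.

0.252 K apfu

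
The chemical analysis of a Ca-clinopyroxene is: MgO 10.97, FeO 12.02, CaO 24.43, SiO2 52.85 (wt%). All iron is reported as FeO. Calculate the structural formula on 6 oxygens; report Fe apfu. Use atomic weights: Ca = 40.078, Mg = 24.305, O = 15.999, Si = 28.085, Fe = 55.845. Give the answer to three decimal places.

MgO (M=40.304): mol = 0.27218; Mg = 0.27218, O = 0.27218.
FeO (M=71.844): mol = 0.16731; Fe = 0.16731, O = 0.16731.
CaO (M=56.077): mol = 0.43565; Ca = 0.43565, O = 0.43565.
SiO2 (M=60.083): mol = 0.87962; Si = 0.87962, O = 1.75924.
ΣO = 2.63438; factor = 6/ΣO = 2.27758.
Fe apfu = 0.16731 × 2.27758 = 0.381.

0.381 Fe apfu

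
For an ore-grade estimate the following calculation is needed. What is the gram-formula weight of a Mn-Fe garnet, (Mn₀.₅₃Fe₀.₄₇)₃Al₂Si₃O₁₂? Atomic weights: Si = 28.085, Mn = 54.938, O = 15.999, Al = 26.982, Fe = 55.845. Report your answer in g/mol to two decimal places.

The formula mass is the sum 1.59·54.938 + 1.41·55.845 + 2·26.982 + 3·28.085 + 12·15.999.

496.30 g/mol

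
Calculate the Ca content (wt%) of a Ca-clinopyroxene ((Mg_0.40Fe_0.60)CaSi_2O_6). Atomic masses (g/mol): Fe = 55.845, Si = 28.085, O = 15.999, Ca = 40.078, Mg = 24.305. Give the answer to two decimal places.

17.02 wt%

Molar mass of (Mg_0.40Fe_0.60)CaSi_2O_6: 0.40*24.305 + 0.60*55.845 + 1*40.078 + 2*28.085 + 6*15.999 = 235.471 g/mol.
Mass of Ca per formula unit: 1 × 40.078 = 40.078 g.
Weight fraction Ca = 40.078 / 235.471 = 0.1702.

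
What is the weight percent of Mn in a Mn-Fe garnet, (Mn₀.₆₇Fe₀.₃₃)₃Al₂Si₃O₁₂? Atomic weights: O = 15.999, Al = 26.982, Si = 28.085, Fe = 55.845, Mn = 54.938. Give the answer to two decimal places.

22.27 weight percent

Molar mass of (Mn₀.₆₇Fe₀.₃₃)₃Al₂Si₃O₁₂: 2.01*54.938 + 0.99*55.845 + 2*26.982 + 3*28.085 + 12*15.999 = 495.919 g/mol.
Mass of Mn per formula unit: 2.01 × 54.938 = 110.425 g.
Weight fraction Mn = 110.425 / 495.919 = 0.2227.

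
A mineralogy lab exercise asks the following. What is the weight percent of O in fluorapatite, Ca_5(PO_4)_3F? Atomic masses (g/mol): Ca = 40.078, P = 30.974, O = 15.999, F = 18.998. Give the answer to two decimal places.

M(Ca_5(PO_4)_3F) = 504.298 g/mol.
O contributes 12 × 15.999 = 191.988 g per mole.
191.988/504.298 = 0.3807 → 38.07%.

38.07 weight percent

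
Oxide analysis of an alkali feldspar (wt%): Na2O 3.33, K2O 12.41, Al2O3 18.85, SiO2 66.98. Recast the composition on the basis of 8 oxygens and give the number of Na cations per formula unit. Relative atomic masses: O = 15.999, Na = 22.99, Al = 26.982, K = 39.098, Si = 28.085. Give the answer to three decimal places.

0.289 Na apfu

Na2O: 3.33/61.979 = 0.05373 mol → 0.10746 mol Na, 0.05373 mol O.
K2O: 12.41/94.195 = 0.13175 mol → 0.26350 mol K, 0.13175 mol O.
Al2O3: 18.85/101.961 = 0.18487 mol → 0.36974 mol Al, 0.55461 mol O.
SiO2: 66.98/60.083 = 1.11479 mol → 1.11479 mol Si, 2.22958 mol O.
Total oxygen = 2.96967 mol. Normalization factor = 8/2.96967 = 2.69390.
Na per 8 O = 0.10746 × 2.69390 = 0.289.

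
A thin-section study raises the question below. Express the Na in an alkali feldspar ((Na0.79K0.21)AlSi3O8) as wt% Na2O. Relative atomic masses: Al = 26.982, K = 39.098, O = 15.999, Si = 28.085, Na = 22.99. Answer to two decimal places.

Formula mass = 265.602 g/mol.
0.79 Na → 0.3950 mol Na2O per formula unit; M(Na2O) = 61.979, so Na2O mass = 24.482 g.
24.482/265.602 × 100 = 9.22 wt%.

9.22 wt%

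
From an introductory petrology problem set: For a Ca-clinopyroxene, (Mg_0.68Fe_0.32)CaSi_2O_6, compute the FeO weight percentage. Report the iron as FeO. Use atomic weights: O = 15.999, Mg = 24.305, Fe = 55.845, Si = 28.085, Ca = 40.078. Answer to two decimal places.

10.14 wt%

Molar mass of (Mg_0.68Fe_0.32)CaSi_2O_6 = 0.68*24.305 + 0.32*55.845 + 1*40.078 + 2*28.085 + 6*15.999 = 226.640 g/mol.
Each formula unit contains 0.32 Fe, equivalent to 0.32/1 = 0.3200 mol FeO.
M(FeO) = 1×55.845 + 1×15.999 = 71.844 g/mol.
Mass of FeO per formula unit = 0.3200 × 71.844 = 22.990 g.
FeO wt% = 22.990 / 226.640 × 100 = 10.14%.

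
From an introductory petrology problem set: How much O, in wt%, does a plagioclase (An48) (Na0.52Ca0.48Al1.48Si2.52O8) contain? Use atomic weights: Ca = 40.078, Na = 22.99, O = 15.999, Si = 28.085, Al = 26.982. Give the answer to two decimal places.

47.42 wt%

Molar mass of Na0.52Ca0.48Al1.48Si2.52O8: 0.52*22.99 + 0.48*40.078 + 1.48*26.982 + 2.52*28.085 + 8*15.999 = 269.892 g/mol.
Mass of O per formula unit: 8 × 15.999 = 127.992 g.
Weight fraction O = 127.992 / 269.892 = 0.4742.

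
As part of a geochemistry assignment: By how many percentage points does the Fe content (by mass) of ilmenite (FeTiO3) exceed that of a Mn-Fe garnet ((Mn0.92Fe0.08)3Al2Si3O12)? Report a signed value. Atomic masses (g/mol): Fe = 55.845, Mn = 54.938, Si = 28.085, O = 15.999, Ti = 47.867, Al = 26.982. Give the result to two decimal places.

34.10 percentage points

M(FeTiO3) = 151.709 g/mol, so wt% Fe = 55.845/151.709 × 100 = 36.81%.
M((Mn0.92Fe0.08)3Al2Si3O12) = 495.239 g/mol, so wt% Fe = 13.403/495.239 × 100 = 2.71%.
36.81 − 2.71 = 34.10 pp.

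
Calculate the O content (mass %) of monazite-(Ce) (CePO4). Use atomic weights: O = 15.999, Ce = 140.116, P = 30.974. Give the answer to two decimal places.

27.22 mass %

Formula mass = 1·140.116 + 1·30.974 + 4·15.999 = 235.086 g/mol, of which 63.996 g is O.
So O makes up 63.996/235.086 = 0.2722 of the mass, i.e. 27.22%.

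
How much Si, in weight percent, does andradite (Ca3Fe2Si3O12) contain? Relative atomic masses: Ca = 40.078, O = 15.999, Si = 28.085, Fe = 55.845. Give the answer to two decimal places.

Molar mass of Ca3Fe2Si3O12: 3·40.078 + 2·55.845 + 3·28.085 + 12·15.999 = 508.167 g/mol.
Mass of Si per formula unit: 3 × 28.085 = 84.255 g.
Weight fraction Si = 84.255 / 508.167 = 0.1658.

16.58 weight percent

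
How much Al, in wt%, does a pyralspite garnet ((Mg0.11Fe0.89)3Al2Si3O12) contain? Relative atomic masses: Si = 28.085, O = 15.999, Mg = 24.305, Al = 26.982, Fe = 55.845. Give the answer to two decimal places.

11.07 wt%

Molar mass of (Mg0.11Fe0.89)3Al2Si3O12: 0.33*24.305 + 2.67*55.845 + 2*26.982 + 3*28.085 + 12*15.999 = 487.334 g/mol.
Mass of Al per formula unit: 2 × 26.982 = 53.964 g.
Weight fraction Al = 53.964 / 487.334 = 0.1107.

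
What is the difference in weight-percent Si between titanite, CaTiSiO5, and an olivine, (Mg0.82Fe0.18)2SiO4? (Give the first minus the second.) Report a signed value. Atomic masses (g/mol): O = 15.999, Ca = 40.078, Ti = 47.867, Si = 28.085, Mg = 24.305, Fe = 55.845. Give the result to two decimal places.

-4.14 percentage points

M(CaTiSiO5) = 196.025 g/mol, so wt% Si = 28.085/196.025 × 100 = 14.33%.
M((Mg0.82Fe0.18)2SiO4) = 152.045 g/mol, so wt% Si = 28.085/152.045 × 100 = 18.47%.
14.33 − 18.47 = -4.14 pp.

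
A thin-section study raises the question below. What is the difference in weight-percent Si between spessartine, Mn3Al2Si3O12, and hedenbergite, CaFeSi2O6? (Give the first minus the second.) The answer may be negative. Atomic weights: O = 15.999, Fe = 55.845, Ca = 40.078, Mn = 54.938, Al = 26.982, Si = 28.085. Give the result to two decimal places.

M(Mn3Al2Si3O12) = 495.021 g/mol, so wt% Si = 84.255/495.021 × 100 = 17.02%.
M(CaFeSi2O6) = 248.087 g/mol, so wt% Si = 56.170/248.087 × 100 = 22.64%.
17.02 − 22.64 = -5.62 pp.

-5.62 percentage points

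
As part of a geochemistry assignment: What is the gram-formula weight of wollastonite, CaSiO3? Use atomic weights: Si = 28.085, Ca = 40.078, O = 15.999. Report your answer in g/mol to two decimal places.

The formula mass is the sum 1·40.078 + 1·28.085 + 3·15.999.

116.16 g/mol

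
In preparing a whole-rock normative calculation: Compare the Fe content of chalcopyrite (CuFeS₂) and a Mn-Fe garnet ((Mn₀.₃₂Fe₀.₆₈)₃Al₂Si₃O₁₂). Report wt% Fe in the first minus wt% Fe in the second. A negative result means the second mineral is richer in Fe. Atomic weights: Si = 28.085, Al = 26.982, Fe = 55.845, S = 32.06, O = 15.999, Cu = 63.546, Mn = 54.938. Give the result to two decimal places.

7.50 percentage points

M(CuFeS₂) = 183.511 g/mol, so wt% Fe = 55.845/183.511 × 100 = 30.43%.
M((Mn₀.₃₂Fe₀.₆₈)₃Al₂Si₃O₁₂) = 496.871 g/mol, so wt% Fe = 113.924/496.871 × 100 = 22.93%.
30.43 − 22.93 = 7.50 pp.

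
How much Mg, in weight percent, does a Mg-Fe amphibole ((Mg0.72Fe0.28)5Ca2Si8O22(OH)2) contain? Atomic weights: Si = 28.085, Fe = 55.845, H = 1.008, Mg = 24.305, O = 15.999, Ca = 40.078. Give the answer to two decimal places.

10.22 weight percent

Formula mass = 3.60*24.305 + 1.40*55.845 + 2*40.078 + 8*28.085 + 24*15.999 + 2*1.008 = 856.509 g/mol, of which 87.498 g is Mg.
So Mg makes up 87.498/856.509 = 0.1022 of the mass, i.e. 10.22%.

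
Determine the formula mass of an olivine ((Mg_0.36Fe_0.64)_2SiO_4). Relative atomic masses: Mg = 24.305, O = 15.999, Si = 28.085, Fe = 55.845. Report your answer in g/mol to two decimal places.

M = 0.72*24.305 + 1.28*55.845 + 1*28.085 + 4*15.999

181.06 g/mol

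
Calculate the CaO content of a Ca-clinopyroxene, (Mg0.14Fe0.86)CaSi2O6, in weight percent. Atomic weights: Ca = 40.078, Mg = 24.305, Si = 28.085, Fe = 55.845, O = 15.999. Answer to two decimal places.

M((Mg0.14Fe0.86)CaSi2O6) = 243.671 g/mol; M(CaO) = 56.077 g/mol.
Moles CaO per formula unit = 1 Ca ÷ 1 = 1.0000.
CaO fraction = (1.0000 × 56.077) / 243.671 = 56.077/243.671 = 0.2301.

23.01 wt%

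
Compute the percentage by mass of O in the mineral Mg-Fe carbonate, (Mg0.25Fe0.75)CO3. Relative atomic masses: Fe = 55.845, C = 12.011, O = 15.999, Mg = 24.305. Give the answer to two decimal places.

Formula mass = 0.25*24.305 + 0.75*55.845 + 1*12.011 + 3*15.999 = 107.968 g/mol, of which 47.997 g is O.
So O makes up 47.997/107.968 = 0.4445 of the mass, i.e. 44.45%.

44.45 wt%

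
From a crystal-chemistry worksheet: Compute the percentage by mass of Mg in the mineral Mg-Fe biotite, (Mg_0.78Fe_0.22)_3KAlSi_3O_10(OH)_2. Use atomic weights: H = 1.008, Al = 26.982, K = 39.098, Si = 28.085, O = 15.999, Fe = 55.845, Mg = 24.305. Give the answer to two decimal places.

M((Mg_0.78Fe_0.22)_3KAlSi_3O_10(OH)_2) = 438.070 g/mol.
Mg contributes 2.34 × 24.305 = 56.874 g per mole.
56.874/438.070 = 0.1298 → 12.98%.

12.98 weight percent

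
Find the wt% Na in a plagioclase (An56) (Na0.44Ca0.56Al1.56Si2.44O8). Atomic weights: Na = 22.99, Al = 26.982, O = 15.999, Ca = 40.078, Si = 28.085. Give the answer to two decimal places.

Molar mass of Na0.44Ca0.56Al1.56Si2.44O8: 0.44*22.99 + 0.56*40.078 + 1.56*26.982 + 2.44*28.085 + 8*15.999 = 271.171 g/mol.
Mass of Na per formula unit: 0.44 × 22.99 = 10.116 g.
Weight fraction Na = 10.116 / 271.171 = 0.0373.

3.73 weight percent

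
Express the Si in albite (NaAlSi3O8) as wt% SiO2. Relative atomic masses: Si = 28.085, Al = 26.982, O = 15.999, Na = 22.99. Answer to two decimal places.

68.74 wt%

Molar mass of NaAlSi3O8 = 1·22.99 + 1·26.982 + 3·28.085 + 8·15.999 = 262.219 g/mol.
Each formula unit contains 3 Si, equivalent to 3/1 = 3.0000 mol SiO2.
M(SiO2) = 1×28.085 + 2×15.999 = 60.083 g/mol.
Mass of SiO2 per formula unit = 3.0000 × 60.083 = 180.249 g.
SiO2 wt% = 180.249 / 262.219 × 100 = 68.74%.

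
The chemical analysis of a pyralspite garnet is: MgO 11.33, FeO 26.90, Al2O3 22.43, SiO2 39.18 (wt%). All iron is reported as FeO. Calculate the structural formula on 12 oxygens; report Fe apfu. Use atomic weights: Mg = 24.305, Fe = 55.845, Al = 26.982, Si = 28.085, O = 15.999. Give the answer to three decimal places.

MgO (M=40.304): mol = 0.28111; Mg = 0.28111, O = 0.28111.
FeO (M=71.844): mol = 0.37442; Fe = 0.37442, O = 0.37442.
Al2O3 (M=101.961): mol = 0.21999; Al = 0.43998, O = 0.65997.
SiO2 (M=60.083): mol = 0.65210; Si = 0.65210, O = 1.30420.
ΣO = 2.61970; factor = 12/ΣO = 4.58068.
Fe apfu = 0.37442 × 4.58068 = 1.715.

1.715 Fe apfu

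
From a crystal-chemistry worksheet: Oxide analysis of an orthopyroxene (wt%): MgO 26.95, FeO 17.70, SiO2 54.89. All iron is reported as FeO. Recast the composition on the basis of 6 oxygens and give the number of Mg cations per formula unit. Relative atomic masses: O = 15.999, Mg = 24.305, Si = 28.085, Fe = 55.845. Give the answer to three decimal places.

1.463 Mg apfu

MgO: 26.95/40.304 = 0.66867 mol → 0.66867 mol Mg, 0.66867 mol O.
FeO: 17.70/71.844 = 0.24637 mol → 0.24637 mol Fe, 0.24637 mol O.
SiO2: 54.89/60.083 = 0.91357 mol → 0.91357 mol Si, 1.82714 mol O.
Total oxygen = 2.74218 mol. Normalization factor = 6/2.74218 = 2.18804.
Mg per 6 O = 0.66867 × 2.18804 = 1.463.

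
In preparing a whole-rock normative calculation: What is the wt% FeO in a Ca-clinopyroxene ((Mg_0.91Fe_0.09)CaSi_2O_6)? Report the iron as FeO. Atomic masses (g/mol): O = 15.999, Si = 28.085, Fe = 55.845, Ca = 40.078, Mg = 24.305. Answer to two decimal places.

2.95 wt%

M((Mg_0.91Fe_0.09)CaSi_2O_6) = 219.386 g/mol; M(FeO) = 71.844 g/mol.
Moles FeO per formula unit = 0.09 Fe ÷ 1 = 0.0900.
FeO fraction = (0.0900 × 71.844) / 219.386 = 6.466/219.386 = 0.0295.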